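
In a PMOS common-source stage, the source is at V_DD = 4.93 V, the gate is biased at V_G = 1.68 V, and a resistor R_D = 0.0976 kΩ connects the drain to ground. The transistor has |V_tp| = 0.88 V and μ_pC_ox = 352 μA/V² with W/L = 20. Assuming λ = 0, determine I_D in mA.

V_SG = V_DD − V_G = 4.93 − 1.68 = 3.25 V, so V_ov = 3.25 − 0.88 = 2.37 V.
k_p = μ_pC_ox · (W/L) = 7.04 mA/V².
Assume saturation: I_D = ½ k_p V_ov² = 0.5 × 7.04 × 2.37² = 19.8 mA, giving V_SD = V_DD − I_D R_D = 4.93 − 19.8 × 0.0976 = 3 V.
V_SD = 3 V ≥ V_ov = 2.37 V, confirming saturation.

I_D = 19.8 mA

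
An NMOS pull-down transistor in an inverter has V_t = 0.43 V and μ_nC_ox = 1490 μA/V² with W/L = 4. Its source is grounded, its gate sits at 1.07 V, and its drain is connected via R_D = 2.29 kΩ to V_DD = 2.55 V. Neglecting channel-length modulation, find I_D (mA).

V_GS = V_G = 1.07 V, so V_ov = 1.07 − 0.43 = 0.64 V.
k_n = μ_nC_ox · (W/L) = 5.96 mA/V².
Assume saturation: I_D = ½ k_n V_ov² = 0.5 × 5.96 × 0.64² = 1.22 mA, giving V_DS = V_DD − I_D R_D = 2.55 − 1.22 × 2.29 = -0.245 V.
But -0.245 V < V_ov = 0.64 V, so the device is actually in triode.
In triode I_D = k_n[V_ov V_DS − ½ V_DS²] and I_D = (V_DD − V_DS)/R_D. Equating: 6.82 V_DS² − 9.735 V_DS + 2.55 = 0, giving V_DS = 0.346 V (the root below V_ov).
I_D = (2.55 − 0.346) / 2.29 = 0.963 mA.

I_D = 0.963 mA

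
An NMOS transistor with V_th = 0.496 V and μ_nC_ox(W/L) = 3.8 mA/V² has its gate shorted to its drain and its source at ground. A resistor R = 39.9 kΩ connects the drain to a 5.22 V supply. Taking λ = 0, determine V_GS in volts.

With gate tied to drain, V_GS = V_DS ≥ V_GS − V_th, so the device is in saturation.
KCL at the drain: ½ k_n (V_GS − V_th)² = (V_DD − V_GS)/R.
Let x = V_GS − 0.496. Then 75.8 x² + x − 4.724 = 0, giving x = 0.243 V (positive root), so V_GS = 0.739 V.
I_D = (V_DD − V_GS)/R = (5.22 − 0.739) / 39.9 = 0.112 mA.

V_GS = 0.739 V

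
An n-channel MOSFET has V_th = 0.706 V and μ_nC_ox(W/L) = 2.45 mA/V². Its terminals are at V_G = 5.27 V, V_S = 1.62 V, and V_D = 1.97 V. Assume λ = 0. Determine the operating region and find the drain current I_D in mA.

Triode; I_D = 2.37 mA

V_GS = V_G − V_S = 5.27 − 1.62 = 3.65 V; V_DS = V_D − V_S = 1.97 − 1.62 = 0.35 V.
V_ov = V_GS − V_th = 3.65 − 0.706 = 2.94 V.
Since V_DS = 0.35 V < V_ov = 2.94 V, the device is in the triode region.
I_D = k_n [V_ov · V_DS − ½ V_DS²] = 2.45 × [2.94 × 0.35 − 0.5 × 0.35²] = 2.37 mA.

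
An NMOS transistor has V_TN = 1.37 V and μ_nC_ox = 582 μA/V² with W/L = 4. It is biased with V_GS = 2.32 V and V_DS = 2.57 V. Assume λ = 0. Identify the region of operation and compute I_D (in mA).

Saturation; I_D = 1.05 mA

k_n = μ_nC_ox · (W/L) = 2.328 mA/V².
V_ov = V_GS − V_TN = 2.32 − 1.37 = 0.95 V.
Since V_DS = 2.57 V ≥ V_ov = 0.95 V, the device is in saturation.
I_D = ½ k_n V_ov² = 0.5 × 2.328 × 0.95² = 1.05 mA.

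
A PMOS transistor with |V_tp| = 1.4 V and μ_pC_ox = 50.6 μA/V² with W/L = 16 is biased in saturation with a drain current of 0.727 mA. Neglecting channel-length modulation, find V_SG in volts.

V_SG = 2.74 V

k_p = μ_pC_ox · (W/L) = 0.8096 mA/V².
In saturation I_D = ½ k_p (V_SG − |V_tp|)², so V_SG − |V_tp| = √(2 I_D / k_p) = √(2 × 0.727 / 0.8096) = 1.34 V.
V_SG = 1.4 + 1.34 = 2.74 V.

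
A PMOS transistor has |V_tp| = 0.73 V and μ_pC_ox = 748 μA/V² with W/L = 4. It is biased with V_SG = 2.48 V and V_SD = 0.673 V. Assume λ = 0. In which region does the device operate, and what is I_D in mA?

Triode; I_D = 2.85 mA

k_p = μ_pC_ox · (W/L) = 2.992 mA/V².
V_ov = V_SG − |V_tp| = 2.48 − 0.73 = 1.75 V.
Since V_SD = 0.673 V < V_ov = 1.75 V, the device is in the triode region.
I_D = k_p [V_ov · V_SD − ½ V_SD²] = 2.992 × [1.75 × 0.673 − 0.5 × 0.673²] = 2.85 mA.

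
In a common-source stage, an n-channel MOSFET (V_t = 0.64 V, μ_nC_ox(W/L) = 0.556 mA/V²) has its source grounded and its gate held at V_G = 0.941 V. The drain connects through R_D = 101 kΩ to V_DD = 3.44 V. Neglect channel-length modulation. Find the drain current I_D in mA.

I_D = 0.0252 mA

V_GS = V_G = 0.941 V, so V_ov = 0.941 − 0.64 = 0.301 V.
Assume saturation: I_D = ½ k_n V_ov² = 0.5 × 0.556 × 0.301² = 0.0252 mA, giving V_DS = V_DD − I_D R_D = 3.44 − 0.0252 × 101 = 0.896 V.
V_DS = 0.896 V ≥ V_ov = 0.301 V, confirming saturation.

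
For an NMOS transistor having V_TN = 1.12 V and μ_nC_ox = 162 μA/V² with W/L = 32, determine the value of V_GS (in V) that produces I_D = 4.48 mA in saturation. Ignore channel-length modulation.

V_GS = 2.43 V

k_n = μ_nC_ox · (W/L) = 5.184 mA/V².
In saturation I_D = ½ k_n (V_GS − V_TN)², so V_GS − V_TN = √(2 I_D / k_n) = √(2 × 4.48 / 5.184) = 1.31 V.
V_GS = 1.12 + 1.31 = 2.43 V.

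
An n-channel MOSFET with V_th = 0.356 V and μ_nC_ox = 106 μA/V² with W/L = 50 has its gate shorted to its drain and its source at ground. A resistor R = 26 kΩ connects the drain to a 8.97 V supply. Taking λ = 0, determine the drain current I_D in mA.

I_D = 0.318 mA

With gate tied to drain, V_GS = V_DS ≥ V_GS − V_th, so the device is in saturation.
k_n = μ_nC_ox · (W/L) = 5.3 mA/V².
KCL at the drain: ½ k_n (V_GS − V_th)² = (V_DD − V_GS)/R.
Let x = V_GS − 0.356. Then 68.9 x² + x − 8.614 = 0, giving x = 0.346 V (positive root), so V_GS = 0.702 V.
I_D = (V_DD − V_GS)/R = (8.97 − 0.702) / 26 = 0.318 mA.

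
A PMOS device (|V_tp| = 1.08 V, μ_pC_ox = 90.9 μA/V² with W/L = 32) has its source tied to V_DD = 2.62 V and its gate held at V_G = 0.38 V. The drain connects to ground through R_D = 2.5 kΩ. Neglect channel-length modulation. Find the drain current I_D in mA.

V_SG = V_DD − V_G = 2.62 − 0.38 = 2.24 V, so V_ov = 2.24 − 1.08 = 1.16 V.
k_p = μ_pC_ox · (W/L) = 2.909 mA/V².
Assume saturation: I_D = ½ k_p V_ov² = 0.5 × 2.909 × 1.16² = 1.96 mA, giving V_SD = V_DD − I_D R_D = 2.62 − 1.96 × 2.5 = -2.27 V.
But -2.27 V < V_ov = 1.16 V, so the device is actually in triode.
In triode I_D = k_p[V_ov V_SD − ½ V_SD²] and I_D = (V_DD − V_SD)/R_D. Equating: 3.64 V_SD² − 9.436 V_SD + 2.62 = 0, giving V_SD = 0.316 V (the root below V_ov).
I_D = (2.62 − 0.316) / 2.5 = 0.922 mA.

I_D = 0.922 mA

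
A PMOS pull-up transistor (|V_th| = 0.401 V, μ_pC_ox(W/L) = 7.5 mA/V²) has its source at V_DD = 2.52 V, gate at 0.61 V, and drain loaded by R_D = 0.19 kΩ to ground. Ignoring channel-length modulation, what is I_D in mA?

I_D = 7.74 mA

V_SG = V_DD − V_G = 2.52 − 0.61 = 1.91 V, so V_ov = 1.91 − 0.401 = 1.51 V.
Assume saturation: I_D = ½ k_p V_ov² = 0.5 × 7.5 × 1.51² = 8.54 mA, giving V_SD = V_DD − I_D R_D = 2.52 − 8.54 × 0.19 = 0.898 V.
But 0.898 V < V_ov = 1.51 V, so the device is actually in triode.
In triode I_D = k_p[V_ov V_SD − ½ V_SD²] and I_D = (V_DD − V_SD)/R_D. Equating: 0.713 V_SD² − 3.15 V_SD + 2.52 = 0, giving V_SD = 1.05 V (the root below V_ov).
I_D = (2.52 − 1.05) / 0.19 = 7.74 mA.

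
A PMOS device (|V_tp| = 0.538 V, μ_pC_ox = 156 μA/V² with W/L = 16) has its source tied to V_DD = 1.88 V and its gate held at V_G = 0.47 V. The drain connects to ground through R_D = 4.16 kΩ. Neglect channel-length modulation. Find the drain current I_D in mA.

V_SG = V_DD − V_G = 1.88 − 0.47 = 1.41 V, so V_ov = 1.41 − 0.538 = 0.872 V.
k_p = μ_pC_ox · (W/L) = 2.496 mA/V².
Assume saturation: I_D = ½ k_p V_ov² = 0.5 × 2.496 × 0.872² = 0.949 mA, giving V_SD = V_DD − I_D R_D = 1.88 − 0.949 × 4.16 = -2.07 V.
But -2.07 V < V_ov = 0.872 V, so the device is actually in triode.
In triode I_D = k_p[V_ov V_SD − ½ V_SD²] and I_D = (V_DD − V_SD)/R_D. Equating: 5.19 V_SD² − 10.05 V_SD + 1.88 = 0, giving V_SD = 0.21 V (the root below V_ov).
I_D = (1.88 − 0.21) / 4.16 = 0.402 mA.

I_D = 0.402 mA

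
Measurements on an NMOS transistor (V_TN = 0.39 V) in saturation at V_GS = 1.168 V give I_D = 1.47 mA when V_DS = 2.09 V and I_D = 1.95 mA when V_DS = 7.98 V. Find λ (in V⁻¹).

λ = 0.0627 V⁻¹

With V_GS fixed, I_D ∝ (1 + λ V_DS) in saturation, so I_D2/I_D1 = (1 + λ V_DS2)/(1 + λ V_DS1).
1.95/1.47 = 1.327 = (1 + 7.98 λ)/(1 + 2.09 λ).
Solving: λ (I_D1 V_DS2 − I_D2 V_DS1) = I_D2 − I_D1, so λ = (1.95 − 1.47) / (1.47 × 7.98 − 1.95 × 2.09) = 0.48 / 7.66 = 0.0627 V⁻¹.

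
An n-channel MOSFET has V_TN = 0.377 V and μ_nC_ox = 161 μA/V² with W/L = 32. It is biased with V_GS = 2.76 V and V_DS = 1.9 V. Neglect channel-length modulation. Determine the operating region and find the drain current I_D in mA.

Triode; I_D = 14.0 mA

k_n = μ_nC_ox · (W/L) = 5.152 mA/V².
V_ov = V_GS − V_TN = 2.76 − 0.377 = 2.38 V.
Since V_DS = 1.9 V < V_ov = 2.38 V, the device is in the triode region.
I_D = k_n [V_ov · V_DS − ½ V_DS²] = 5.152 × [2.38 × 1.9 − 0.5 × 1.9²] = 14 mA.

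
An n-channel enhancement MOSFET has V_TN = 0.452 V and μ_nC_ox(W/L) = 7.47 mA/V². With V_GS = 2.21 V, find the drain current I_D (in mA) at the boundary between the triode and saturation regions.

At the boundary V_DS = V_ov = V_GS − V_TN = 2.21 − 0.452 = 1.76 V.
I_D = ½ k_n V_ov² = 0.5 × 7.47 × 1.76² = 11.5 mA.

I_D = 11.5 mA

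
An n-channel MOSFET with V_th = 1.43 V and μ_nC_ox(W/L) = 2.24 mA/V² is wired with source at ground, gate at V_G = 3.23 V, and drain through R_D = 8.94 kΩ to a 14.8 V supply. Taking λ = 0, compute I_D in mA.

V_GS = V_G = 3.23 V, so V_ov = 3.23 − 1.43 = 1.8 V.
Assume saturation: I_D = ½ k_n V_ov² = 0.5 × 2.24 × 1.8² = 3.63 mA, giving V_DS = V_DD − I_D R_D = 14.8 − 3.63 × 8.94 = -17.6 V.
But -17.6 V < V_ov = 1.8 V, so the device is actually in triode.
In triode I_D = k_n[V_ov V_DS − ½ V_DS²] and I_D = (V_DD − V_DS)/R_D. Equating: 10 V_DS² − 37.05 V_DS + 14.8 = 0, giving V_DS = 0.456 V (the root below V_ov).
I_D = (14.8 − 0.456) / 8.94 = 1.6 mA.

I_D = 1.60 mA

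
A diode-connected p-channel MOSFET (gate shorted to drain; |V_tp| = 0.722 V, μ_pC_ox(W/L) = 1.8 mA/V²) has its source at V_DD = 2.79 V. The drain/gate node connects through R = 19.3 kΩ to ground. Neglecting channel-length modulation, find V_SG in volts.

With gate tied to drain, V_SG = V_SD ≥ V_SG − |V_tp|, so the device is in saturation.
KCL at the drain: ½ k_p (V_SG − |V_tp|)² = (V_DD − V_SG)/R.
Let x = V_SG − 0.722. Then 17.4 x² + x − 2.068 = 0, giving x = 0.317 V (positive root), so V_SG = 1.04 V.
I_D = (V_DD − V_SG)/R = (2.79 − 1.04) / 19.3 = 0.0907 mA.

V_SG = 1.04 V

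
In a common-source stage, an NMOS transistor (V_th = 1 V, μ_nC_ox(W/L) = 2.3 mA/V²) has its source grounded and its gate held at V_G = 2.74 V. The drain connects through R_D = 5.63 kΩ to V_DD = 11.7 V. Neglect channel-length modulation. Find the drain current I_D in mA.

V_GS = V_G = 2.74 V, so V_ov = 2.74 − 1 = 1.74 V.
Assume saturation: I_D = ½ k_n V_ov² = 0.5 × 2.3 × 1.74² = 3.48 mA, giving V_DS = V_DD − I_D R_D = 11.7 − 3.48 × 5.63 = -7.9 V.
But -7.9 V < V_ov = 1.74 V, so the device is actually in triode.
In triode I_D = k_n[V_ov V_DS − ½ V_DS²] and I_D = (V_DD − V_DS)/R_D. Equating: 6.47 V_DS² − 23.53 V_DS + 11.7 = 0, giving V_DS = 0.594 V (the root below V_ov).
I_D = (11.7 − 0.594) / 5.63 = 1.97 mA.

I_D = 1.97 mA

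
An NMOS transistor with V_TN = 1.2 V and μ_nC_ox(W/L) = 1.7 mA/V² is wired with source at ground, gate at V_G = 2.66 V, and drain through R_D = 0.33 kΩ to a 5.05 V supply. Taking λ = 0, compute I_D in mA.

V_GS = V_G = 2.66 V, so V_ov = 2.66 − 1.2 = 1.46 V.
Assume saturation: I_D = ½ k_n V_ov² = 0.5 × 1.7 × 1.46² = 1.81 mA, giving V_DS = V_DD − I_D R_D = 5.05 − 1.81 × 0.33 = 4.45 V.
V_DS = 4.45 V ≥ V_ov = 1.46 V, confirming saturation.

I_D = 1.81 mA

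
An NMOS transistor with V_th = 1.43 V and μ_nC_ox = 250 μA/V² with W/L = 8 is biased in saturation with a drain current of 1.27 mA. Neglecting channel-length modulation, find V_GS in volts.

k_n = μ_nC_ox · (W/L) = 2 mA/V².
In saturation I_D = ½ k_n (V_GS − V_th)², so V_GS − V_th = √(2 I_D / k_n) = √(2 × 1.27 / 2) = 1.13 V.
V_GS = 1.43 + 1.13 = 2.56 V.

V_GS = 2.56 V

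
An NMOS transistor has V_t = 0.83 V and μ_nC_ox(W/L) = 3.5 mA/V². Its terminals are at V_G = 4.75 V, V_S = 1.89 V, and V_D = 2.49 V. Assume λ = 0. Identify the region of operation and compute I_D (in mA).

Triode; I_D = 3.63 mA

V_GS = V_G − V_S = 4.75 − 1.89 = 2.86 V; V_DS = V_D − V_S = 2.49 − 1.89 = 0.6 V.
V_ov = V_GS − V_t = 2.86 − 0.83 = 2.03 V.
Since V_DS = 0.6 V < V_ov = 2.03 V, the device is in the triode region.
I_D = k_n [V_ov · V_DS − ½ V_DS²] = 3.5 × [2.03 × 0.6 − 0.5 × 0.6²] = 3.63 mA.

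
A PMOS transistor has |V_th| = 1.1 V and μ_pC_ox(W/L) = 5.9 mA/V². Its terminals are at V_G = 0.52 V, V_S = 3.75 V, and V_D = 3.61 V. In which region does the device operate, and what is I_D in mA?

Triode; I_D = 1.70 mA

V_SG = V_S − V_G = 3.75 − 0.52 = 3.23 V; V_SD = V_S − V_D = 3.75 − 3.61 = 0.14 V.
V_ov = V_SG − |V_th| = 3.23 − 1.1 = 2.13 V.
Since V_SD = 0.14 V < V_ov = 2.13 V, the device is in the triode region.
I_D = k_p [V_ov · V_SD − ½ V_SD²] = 5.9 × [2.13 × 0.14 − 0.5 × 0.14²] = 1.7 mA.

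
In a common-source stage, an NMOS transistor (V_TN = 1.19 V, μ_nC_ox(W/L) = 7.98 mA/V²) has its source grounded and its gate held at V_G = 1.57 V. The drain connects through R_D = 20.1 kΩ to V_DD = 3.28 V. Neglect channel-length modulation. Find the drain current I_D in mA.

V_GS = V_G = 1.57 V, so V_ov = 1.57 − 1.19 = 0.38 V.
Assume saturation: I_D = ½ k_n V_ov² = 0.5 × 7.98 × 0.38² = 0.576 mA, giving V_DS = V_DD − I_D R_D = 3.28 − 0.576 × 20.1 = -8.3 V.
But -8.3 V < V_ov = 0.38 V, so the device is actually in triode.
In triode I_D = k_n[V_ov V_DS − ½ V_DS²] and I_D = (V_DD − V_DS)/R_D. Equating: 80.2 V_DS² − 61.95 V_DS + 3.28 = 0, giving V_DS = 0.0572 V (the root below V_ov).
I_D = (3.28 − 0.0572) / 20.1 = 0.16 mA.

I_D = 0.160 mA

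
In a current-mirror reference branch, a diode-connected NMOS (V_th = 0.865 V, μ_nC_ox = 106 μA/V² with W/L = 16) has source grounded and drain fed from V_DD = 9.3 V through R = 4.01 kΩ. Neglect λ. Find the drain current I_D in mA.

I_D = 1.75 mA

With gate tied to drain, V_GS = V_DS ≥ V_GS − V_th, so the device is in saturation.
k_n = μ_nC_ox · (W/L) = 1.696 mA/V².
KCL at the drain: ½ k_n (V_GS − V_th)² = (V_DD − V_GS)/R.
Let x = V_GS − 0.865. Then 3.4 x² + x − 8.435 = 0, giving x = 1.43 V (positive root), so V_GS = 2.3 V.
I_D = (V_DD − V_GS)/R = (9.3 − 2.3) / 4.01 = 1.75 mA.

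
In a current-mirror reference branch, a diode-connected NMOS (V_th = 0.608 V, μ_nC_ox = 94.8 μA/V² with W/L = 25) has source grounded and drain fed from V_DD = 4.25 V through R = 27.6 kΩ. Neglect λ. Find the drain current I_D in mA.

I_D = 0.120 mA

With gate tied to drain, V_GS = V_DS ≥ V_GS − V_th, so the device is in saturation.
k_n = μ_nC_ox · (W/L) = 2.37 mA/V².
KCL at the drain: ½ k_n (V_GS − V_th)² = (V_DD − V_GS)/R.
Let x = V_GS − 0.608. Then 32.7 x² + x − 3.642 = 0, giving x = 0.319 V (positive root), so V_GS = 0.927 V.
I_D = (V_DD − V_GS)/R = (4.25 − 0.927) / 27.6 = 0.12 mA.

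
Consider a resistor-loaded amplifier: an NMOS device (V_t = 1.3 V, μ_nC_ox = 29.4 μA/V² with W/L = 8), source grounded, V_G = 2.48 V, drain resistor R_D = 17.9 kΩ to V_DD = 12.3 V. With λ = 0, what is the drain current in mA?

I_D = 0.164 mA

V_GS = V_G = 2.48 V, so V_ov = 2.48 − 1.3 = 1.18 V.
k_n = μ_nC_ox · (W/L) = 0.2352 mA/V².
Assume saturation: I_D = ½ k_n V_ov² = 0.5 × 0.2352 × 1.18² = 0.164 mA, giving V_DS = V_DD − I_D R_D = 12.3 − 0.164 × 17.9 = 9.37 V.
V_DS = 9.37 V ≥ V_ov = 1.18 V, confirming saturation.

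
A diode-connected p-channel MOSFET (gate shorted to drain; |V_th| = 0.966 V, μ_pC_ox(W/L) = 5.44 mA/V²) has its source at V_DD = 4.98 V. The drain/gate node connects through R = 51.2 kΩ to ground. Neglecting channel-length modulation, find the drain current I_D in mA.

With gate tied to drain, V_SG = V_SD ≥ V_SG − |V_th|, so the device is in saturation.
KCL at the drain: ½ k_p (V_SG − |V_th|)² = (V_DD − V_SG)/R.
Let x = V_SG − 0.966. Then 139 x² + x − 4.014 = 0, giving x = 0.166 V (positive root), so V_SG = 1.13 V.
I_D = (V_DD − V_SG)/R = (4.98 − 1.13) / 51.2 = 0.0752 mA.

I_D = 0.0752 mA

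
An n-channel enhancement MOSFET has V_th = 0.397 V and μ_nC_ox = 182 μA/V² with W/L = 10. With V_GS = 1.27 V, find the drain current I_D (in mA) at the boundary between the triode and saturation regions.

I_D = 0.694 mA

At the boundary V_DS = V_ov = V_GS − V_th = 1.27 − 0.397 = 0.873 V.
k_n = μ_nC_ox · (W/L) = 1.82 mA/V².
I_D = ½ k_n V_ov² = 0.5 × 1.82 × 0.873² = 0.694 mA.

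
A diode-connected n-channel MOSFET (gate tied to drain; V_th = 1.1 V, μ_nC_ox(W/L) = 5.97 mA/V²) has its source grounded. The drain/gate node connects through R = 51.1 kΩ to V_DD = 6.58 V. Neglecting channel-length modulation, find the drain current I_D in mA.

With gate tied to drain, V_GS = V_DS ≥ V_GS − V_th, so the device is in saturation.
KCL at the drain: ½ k_n (V_GS − V_th)² = (V_DD − V_GS)/R.
Let x = V_GS − 1.1. Then 153 x² + x − 5.48 = 0, giving x = 0.186 V (positive root), so V_GS = 1.29 V.
I_D = (V_DD − V_GS)/R = (6.58 − 1.29) / 51.1 = 0.104 mA.

I_D = 0.104 mA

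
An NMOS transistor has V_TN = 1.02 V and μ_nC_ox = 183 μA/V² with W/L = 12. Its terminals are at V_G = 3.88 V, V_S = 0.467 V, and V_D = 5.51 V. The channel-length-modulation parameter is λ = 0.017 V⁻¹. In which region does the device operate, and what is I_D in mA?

Saturation; I_D = 6.83 mA

V_GS = V_G − V_S = 3.88 − 0.467 = 3.41 V; V_DS = V_D − V_S = 5.51 − 0.467 = 5.04 V.
k_n = μ_nC_ox · (W/L) = 2.196 mA/V².
V_ov = V_GS − V_TN = 3.41 − 1.02 = 2.39 V.
Since V_DS = 5.04 V ≥ V_ov = 2.39 V, the device is in saturation.
I_D = ½ k_n V_ov² (1 + λ V_DS) = 0.5 × 2.196 × 2.39² × (1 + 0.017 × 5.04) = 6.83 mA.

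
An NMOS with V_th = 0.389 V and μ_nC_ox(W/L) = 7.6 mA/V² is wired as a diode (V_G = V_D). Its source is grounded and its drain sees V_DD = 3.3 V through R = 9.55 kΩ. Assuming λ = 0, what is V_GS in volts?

With gate tied to drain, V_GS = V_DS ≥ V_GS − V_th, so the device is in saturation.
KCL at the drain: ½ k_n (V_GS − V_th)² = (V_DD − V_GS)/R.
Let x = V_GS − 0.389. Then 36.3 x² + x − 2.911 = 0, giving x = 0.27 V (positive root), so V_GS = 0.659 V.
I_D = (V_DD − V_GS)/R = (3.3 − 0.659) / 9.55 = 0.277 mA.

V_GS = 0.659 V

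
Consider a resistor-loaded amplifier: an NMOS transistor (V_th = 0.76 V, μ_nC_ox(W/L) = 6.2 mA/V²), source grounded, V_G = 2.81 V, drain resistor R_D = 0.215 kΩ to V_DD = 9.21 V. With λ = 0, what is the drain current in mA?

V_GS = V_G = 2.81 V, so V_ov = 2.81 − 0.76 = 2.05 V.
Assume saturation: I_D = ½ k_n V_ov² = 0.5 × 6.2 × 2.05² = 13 mA, giving V_DS = V_DD − I_D R_D = 9.21 − 13 × 0.215 = 6.41 V.
V_DS = 6.41 V ≥ V_ov = 2.05 V, confirming saturation.

I_D = 13.0 mA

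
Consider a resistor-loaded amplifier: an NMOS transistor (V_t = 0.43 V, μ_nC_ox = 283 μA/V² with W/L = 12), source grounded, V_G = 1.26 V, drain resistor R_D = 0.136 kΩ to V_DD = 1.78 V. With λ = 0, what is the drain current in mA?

V_GS = V_G = 1.26 V, so V_ov = 1.26 − 0.43 = 0.83 V.
k_n = μ_nC_ox · (W/L) = 3.396 mA/V².
Assume saturation: I_D = ½ k_n V_ov² = 0.5 × 3.396 × 0.83² = 1.17 mA, giving V_DS = V_DD − I_D R_D = 1.78 − 1.17 × 0.136 = 1.62 V.
V_DS = 1.62 V ≥ V_ov = 0.83 V, confirming saturation.

I_D = 1.17 mA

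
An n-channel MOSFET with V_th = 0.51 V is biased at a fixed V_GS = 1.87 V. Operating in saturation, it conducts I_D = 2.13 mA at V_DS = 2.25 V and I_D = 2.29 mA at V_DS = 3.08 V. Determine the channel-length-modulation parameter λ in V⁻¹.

With V_GS fixed, I_D ∝ (1 + λ V_DS) in saturation, so I_D2/I_D1 = (1 + λ V_DS2)/(1 + λ V_DS1).
2.29/2.13 = 1.075 = (1 + 3.08 λ)/(1 + 2.25 λ).
Solving: λ (I_D1 V_DS2 − I_D2 V_DS1) = I_D2 − I_D1, so λ = (2.29 − 2.13) / (2.13 × 3.08 − 2.29 × 2.25) = 0.16 / 1.41 = 0.114 V⁻¹.

λ = 0.114 V⁻¹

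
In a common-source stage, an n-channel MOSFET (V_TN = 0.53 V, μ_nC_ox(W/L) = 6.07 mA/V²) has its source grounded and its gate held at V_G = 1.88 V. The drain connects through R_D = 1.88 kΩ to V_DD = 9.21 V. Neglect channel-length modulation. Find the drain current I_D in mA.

V_GS = V_G = 1.88 V, so V_ov = 1.88 − 0.53 = 1.35 V.
Assume saturation: I_D = ½ k_n V_ov² = 0.5 × 6.07 × 1.35² = 5.53 mA, giving V_DS = V_DD − I_D R_D = 9.21 − 5.53 × 1.88 = -1.19 V.
But -1.19 V < V_ov = 1.35 V, so the device is actually in triode.
In triode I_D = k_n[V_ov V_DS − ½ V_DS²] and I_D = (V_DD − V_DS)/R_D. Equating: 5.71 V_DS² − 16.41 V_DS + 9.21 = 0, giving V_DS = 0.765 V (the root below V_ov).
I_D = (9.21 − 0.765) / 1.88 = 4.49 mA.

I_D = 4.49 mA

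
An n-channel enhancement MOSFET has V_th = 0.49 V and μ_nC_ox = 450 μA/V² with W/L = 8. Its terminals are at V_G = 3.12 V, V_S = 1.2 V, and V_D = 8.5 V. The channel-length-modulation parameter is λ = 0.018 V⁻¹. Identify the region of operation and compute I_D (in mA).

V_GS = V_G − V_S = 3.12 − 1.2 = 1.92 V; V_DS = V_D − V_S = 8.5 − 1.2 = 7.3 V.
k_n = μ_nC_ox · (W/L) = 3.6 mA/V².
V_ov = V_GS − V_th = 1.92 − 0.49 = 1.43 V.
Since V_DS = 7.3 V ≥ V_ov = 1.43 V, the device is in saturation.
I_D = ½ k_n V_ov² (1 + λ V_DS) = 0.5 × 3.6 × 1.43² × (1 + 0.018 × 7.3) = 4.16 mA.

Saturation; I_D = 4.16 mA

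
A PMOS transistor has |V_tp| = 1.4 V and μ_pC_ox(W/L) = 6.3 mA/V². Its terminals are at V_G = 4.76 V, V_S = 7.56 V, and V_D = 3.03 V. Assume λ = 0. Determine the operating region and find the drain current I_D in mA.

Saturation; I_D = 6.17 mA

V_SG = V_S − V_G = 7.56 − 4.76 = 2.8 V; V_SD = V_S − V_D = 7.56 − 3.03 = 4.53 V.
V_ov = V_SG − |V_tp| = 2.8 − 1.4 = 1.4 V.
Since V_SD = 4.53 V ≥ V_ov = 1.4 V, the device is in saturation.
I_D = ½ k_p V_ov² = 0.5 × 6.3 × 1.4² = 6.17 mA.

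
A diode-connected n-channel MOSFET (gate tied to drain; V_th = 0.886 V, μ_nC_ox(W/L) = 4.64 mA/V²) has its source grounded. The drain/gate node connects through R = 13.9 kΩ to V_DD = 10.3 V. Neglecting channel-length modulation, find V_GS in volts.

With gate tied to drain, V_GS = V_DS ≥ V_GS − V_th, so the device is in saturation.
KCL at the drain: ½ k_n (V_GS − V_th)² = (V_DD − V_GS)/R.
Let x = V_GS − 0.886. Then 32.2 x² + x − 9.414 = 0, giving x = 0.525 V (positive root), so V_GS = 1.41 V.
I_D = (V_DD − V_GS)/R = (10.3 − 1.41) / 13.9 = 0.639 mA.

V_GS = 1.41 V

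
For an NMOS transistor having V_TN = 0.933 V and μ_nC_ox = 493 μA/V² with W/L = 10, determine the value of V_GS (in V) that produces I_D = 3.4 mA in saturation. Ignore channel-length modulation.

k_n = μ_nC_ox · (W/L) = 4.93 mA/V².
In saturation I_D = ½ k_n (V_GS − V_TN)², so V_GS − V_TN = √(2 I_D / k_n) = √(2 × 3.4 / 4.93) = 1.17 V.
V_GS = 0.933 + 1.17 = 2.11 V.

V_GS = 2.11 V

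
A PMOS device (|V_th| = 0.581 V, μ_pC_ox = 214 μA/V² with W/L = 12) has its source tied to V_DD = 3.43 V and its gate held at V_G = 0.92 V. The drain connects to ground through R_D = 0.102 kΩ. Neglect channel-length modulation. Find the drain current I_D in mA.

V_SG = V_DD − V_G = 3.43 − 0.92 = 2.51 V, so V_ov = 2.51 − 0.581 = 1.93 V.
k_p = μ_pC_ox · (W/L) = 2.568 mA/V².
Assume saturation: I_D = ½ k_p V_ov² = 0.5 × 2.568 × 1.93² = 4.78 mA, giving V_SD = V_DD − I_D R_D = 3.43 − 4.78 × 0.102 = 2.94 V.
V_SD = 2.94 V ≥ V_ov = 1.93 V, confirming saturation.

I_D = 4.78 mA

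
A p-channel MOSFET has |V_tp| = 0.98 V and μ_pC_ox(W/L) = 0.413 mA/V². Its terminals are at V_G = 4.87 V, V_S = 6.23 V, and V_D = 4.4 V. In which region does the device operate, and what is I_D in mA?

V_SG = V_S − V_G = 6.23 − 4.87 = 1.36 V; V_SD = V_S − V_D = 6.23 − 4.4 = 1.83 V.
V_ov = V_SG − |V_tp| = 1.36 − 0.98 = 0.38 V.
Since V_SD = 1.83 V ≥ V_ov = 0.38 V, the device is in saturation.
I_D = ½ k_p V_ov² = 0.5 × 0.413 × 0.38² = 0.0298 mA.

Saturation; I_D = 0.0298 mA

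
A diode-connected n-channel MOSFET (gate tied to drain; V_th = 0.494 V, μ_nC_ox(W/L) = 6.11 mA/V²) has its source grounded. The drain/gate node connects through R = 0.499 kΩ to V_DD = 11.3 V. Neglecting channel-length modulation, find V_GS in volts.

V_GS = 2.85 V

With gate tied to drain, V_GS = V_DS ≥ V_GS − V_th, so the device is in saturation.
KCL at the drain: ½ k_n (V_GS − V_th)² = (V_DD − V_GS)/R.
Let x = V_GS − 0.494. Then 1.52 x² + x − 10.81 = 0, giving x = 2.35 V (positive root), so V_GS = 2.85 V.
I_D = (V_DD − V_GS)/R = (11.3 − 2.85) / 0.499 = 16.9 mA.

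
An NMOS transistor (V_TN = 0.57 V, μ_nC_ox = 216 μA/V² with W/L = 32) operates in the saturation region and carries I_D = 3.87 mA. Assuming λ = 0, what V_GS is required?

k_n = μ_nC_ox · (W/L) = 6.912 mA/V².
In saturation I_D = ½ k_n (V_GS − V_TN)², so V_GS − V_TN = √(2 I_D / k_n) = √(2 × 3.87 / 6.912) = 1.06 V.
V_GS = 0.57 + 1.06 = 1.63 V.

V_GS = 1.63 V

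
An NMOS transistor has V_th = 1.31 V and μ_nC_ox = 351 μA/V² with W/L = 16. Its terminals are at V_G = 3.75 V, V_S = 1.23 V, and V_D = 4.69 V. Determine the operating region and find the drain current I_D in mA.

Saturation; I_D = 4.11 mA

V_GS = V_G − V_S = 3.75 − 1.23 = 2.52 V; V_DS = V_D − V_S = 4.69 − 1.23 = 3.46 V.
k_n = μ_nC_ox · (W/L) = 5.616 mA/V².
V_ov = V_GS − V_th = 2.52 − 1.31 = 1.21 V.
Since V_DS = 3.46 V ≥ V_ov = 1.21 V, the device is in saturation.
I_D = ½ k_n V_ov² = 0.5 × 5.616 × 1.21² = 4.11 mA.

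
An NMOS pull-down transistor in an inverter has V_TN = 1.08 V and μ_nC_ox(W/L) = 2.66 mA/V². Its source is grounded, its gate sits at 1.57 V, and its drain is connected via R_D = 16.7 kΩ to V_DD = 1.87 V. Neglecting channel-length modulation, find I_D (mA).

V_GS = V_G = 1.57 V, so V_ov = 1.57 − 1.08 = 0.49 V.
Assume saturation: I_D = ½ k_n V_ov² = 0.5 × 2.66 × 0.49² = 0.319 mA, giving V_DS = V_DD − I_D R_D = 1.87 − 0.319 × 16.7 = -3.46 V.
But -3.46 V < V_ov = 0.49 V, so the device is actually in triode.
In triode I_D = k_n[V_ov V_DS − ½ V_DS²] and I_D = (V_DD − V_DS)/R_D. Equating: 22.2 V_DS² − 22.77 V_DS + 1.87 = 0, giving V_DS = 0.09 V (the root below V_ov).
I_D = (1.87 − 0.09) / 16.7 = 0.107 mA.

I_D = 0.107 mA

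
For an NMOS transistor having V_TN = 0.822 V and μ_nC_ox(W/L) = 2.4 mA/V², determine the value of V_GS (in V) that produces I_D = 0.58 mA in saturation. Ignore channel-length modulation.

V_GS = 1.52 V

In saturation I_D = ½ k_n (V_GS − V_TN)², so V_GS − V_TN = √(2 I_D / k_n) = √(2 × 0.58 / 2.4) = 0.695 V.
V_GS = 0.822 + 0.695 = 1.52 V.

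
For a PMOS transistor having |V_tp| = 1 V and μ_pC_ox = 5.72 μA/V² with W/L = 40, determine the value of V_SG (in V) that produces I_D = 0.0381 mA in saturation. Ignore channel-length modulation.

k_p = μ_pC_ox · (W/L) = 0.2288 mA/V².
In saturation I_D = ½ k_p (V_SG − |V_tp|)², so V_SG − |V_tp| = √(2 I_D / k_p) = √(2 × 0.0381 / 0.2288) = 0.577 V.
V_SG = 1 + 0.577 = 1.58 V.

V_SG = 1.58 V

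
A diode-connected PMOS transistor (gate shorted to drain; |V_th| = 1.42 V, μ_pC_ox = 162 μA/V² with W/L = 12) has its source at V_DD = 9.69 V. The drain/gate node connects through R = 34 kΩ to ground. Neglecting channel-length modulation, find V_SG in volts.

V_SG = 1.91 V

With gate tied to drain, V_SG = V_SD ≥ V_SG − |V_th|, so the device is in saturation.
k_p = μ_pC_ox · (W/L) = 1.944 mA/V².
KCL at the drain: ½ k_p (V_SG − |V_th|)² = (V_DD − V_SG)/R.
Let x = V_SG − 1.42. Then 33 x² + x − 8.27 = 0, giving x = 0.485 V (positive root), so V_SG = 1.91 V.
I_D = (V_DD − V_SG)/R = (9.69 − 1.91) / 34 = 0.229 mA.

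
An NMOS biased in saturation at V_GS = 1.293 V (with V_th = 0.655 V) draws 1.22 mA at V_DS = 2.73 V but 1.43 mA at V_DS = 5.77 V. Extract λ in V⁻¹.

λ = 0.0670 V⁻¹

With V_GS fixed, I_D ∝ (1 + λ V_DS) in saturation, so I_D2/I_D1 = (1 + λ V_DS2)/(1 + λ V_DS1).
1.43/1.22 = 1.172 = (1 + 5.77 λ)/(1 + 2.73 λ).
Solving: λ (I_D1 V_DS2 − I_D2 V_DS1) = I_D2 − I_D1, so λ = (1.43 − 1.22) / (1.22 × 5.77 − 1.43 × 2.73) = 0.21 / 3.14 = 0.067 V⁻¹.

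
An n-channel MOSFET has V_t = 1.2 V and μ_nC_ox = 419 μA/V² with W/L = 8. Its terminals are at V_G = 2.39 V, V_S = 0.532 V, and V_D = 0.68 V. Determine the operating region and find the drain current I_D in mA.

V_GS = V_G − V_S = 2.39 − 0.532 = 1.86 V; V_DS = V_D − V_S = 0.68 − 0.532 = 0.148 V.
k_n = μ_nC_ox · (W/L) = 3.352 mA/V².
V_ov = V_GS − V_t = 1.86 − 1.2 = 0.658 V.
Since V_DS = 0.148 V < V_ov = 0.658 V, the device is in the triode region.
I_D = k_n [V_ov · V_DS − ½ V_DS²] = 3.352 × [0.658 × 0.148 − 0.5 × 0.148²] = 0.29 mA.

Triode; I_D = 0.290 mA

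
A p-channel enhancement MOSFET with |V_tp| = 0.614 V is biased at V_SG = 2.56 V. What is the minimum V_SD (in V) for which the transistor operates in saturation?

V_SD,sat = 1.95 V

The boundary between triode and saturation is V_SD = V_SG − |V_tp| = V_ov.
V_ov = 2.56 − 0.614 = 1.95 V.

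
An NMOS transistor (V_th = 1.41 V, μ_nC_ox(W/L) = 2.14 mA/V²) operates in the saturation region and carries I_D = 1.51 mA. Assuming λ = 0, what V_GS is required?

In saturation I_D = ½ k_n (V_GS − V_th)², so V_GS − V_th = √(2 I_D / k_n) = √(2 × 1.51 / 2.14) = 1.19 V.
V_GS = 1.41 + 1.19 = 2.6 V.

V_GS = 2.60 V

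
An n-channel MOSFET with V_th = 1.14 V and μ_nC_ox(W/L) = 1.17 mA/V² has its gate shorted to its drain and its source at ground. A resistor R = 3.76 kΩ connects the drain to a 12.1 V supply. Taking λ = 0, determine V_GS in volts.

V_GS = 3.16 V

With gate tied to drain, V_GS = V_DS ≥ V_GS − V_th, so the device is in saturation.
KCL at the drain: ½ k_n (V_GS − V_th)² = (V_DD − V_GS)/R.
Let x = V_GS − 1.14. Then 2.2 x² + x − 10.96 = 0, giving x = 2.02 V (positive root), so V_GS = 3.16 V.
I_D = (V_DD − V_GS)/R = (12.1 − 3.16) / 3.76 = 2.38 mA.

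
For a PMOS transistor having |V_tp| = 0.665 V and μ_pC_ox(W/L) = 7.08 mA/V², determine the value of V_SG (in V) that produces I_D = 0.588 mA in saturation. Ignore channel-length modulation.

In saturation I_D = ½ k_p (V_SG − |V_tp|)², so V_SG − |V_tp| = √(2 I_D / k_p) = √(2 × 0.588 / 7.08) = 0.408 V.
V_SG = 0.665 + 0.408 = 1.07 V.

V_SG = 1.07 V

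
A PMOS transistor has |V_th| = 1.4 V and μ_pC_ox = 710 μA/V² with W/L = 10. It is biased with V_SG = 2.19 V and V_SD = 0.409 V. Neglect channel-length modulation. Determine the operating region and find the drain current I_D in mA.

Triode; I_D = 1.70 mA

k_p = μ_pC_ox · (W/L) = 7.1 mA/V².
V_ov = V_SG − |V_th| = 2.19 − 1.4 = 0.79 V.
Since V_SD = 0.409 V < V_ov = 0.79 V, the device is in the triode region.
I_D = k_p [V_ov · V_SD − ½ V_SD²] = 7.1 × [0.79 × 0.409 − 0.5 × 0.409²] = 1.7 mA.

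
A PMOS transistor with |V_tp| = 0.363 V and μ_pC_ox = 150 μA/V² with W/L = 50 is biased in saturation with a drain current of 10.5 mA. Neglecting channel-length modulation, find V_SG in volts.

k_p = μ_pC_ox · (W/L) = 7.5 mA/V².
In saturation I_D = ½ k_p (V_SG − |V_tp|)², so V_SG − |V_tp| = √(2 I_D / k_p) = √(2 × 10.5 / 7.5) = 1.67 V.
V_SG = 0.363 + 1.67 = 2.04 V.

V_SG = 2.04 V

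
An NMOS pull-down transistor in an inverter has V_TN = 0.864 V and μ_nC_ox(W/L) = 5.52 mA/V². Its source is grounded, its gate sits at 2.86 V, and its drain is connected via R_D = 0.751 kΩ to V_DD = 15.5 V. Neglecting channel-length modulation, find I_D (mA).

I_D = 11.0 mA

V_GS = V_G = 2.86 V, so V_ov = 2.86 − 0.864 = 2 V.
Assume saturation: I_D = ½ k_n V_ov² = 0.5 × 5.52 × 2² = 11 mA, giving V_DS = V_DD − I_D R_D = 15.5 − 11 × 0.751 = 7.24 V.
V_DS = 7.24 V ≥ V_ov = 2 V, confirming saturation.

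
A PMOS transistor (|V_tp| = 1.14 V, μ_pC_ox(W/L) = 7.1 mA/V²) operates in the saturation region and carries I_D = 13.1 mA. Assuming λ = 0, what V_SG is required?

V_SG = 3.06 V

In saturation I_D = ½ k_p (V_SG − |V_tp|)², so V_SG − |V_tp| = √(2 I_D / k_p) = √(2 × 13.1 / 7.1) = 1.92 V.
V_SG = 1.14 + 1.92 = 3.06 V.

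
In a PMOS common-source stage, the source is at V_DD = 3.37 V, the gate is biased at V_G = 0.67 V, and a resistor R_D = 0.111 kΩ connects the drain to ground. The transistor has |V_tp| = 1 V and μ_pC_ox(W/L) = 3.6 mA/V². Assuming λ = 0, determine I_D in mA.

I_D = 5.20 mA

V_SG = V_DD − V_G = 3.37 − 0.67 = 2.7 V, so V_ov = 2.7 − 1 = 1.7 V.
Assume saturation: I_D = ½ k_p V_ov² = 0.5 × 3.6 × 1.7² = 5.2 mA, giving V_SD = V_DD − I_D R_D = 3.37 − 5.2 × 0.111 = 2.79 V.
V_SD = 2.79 V ≥ V_ov = 1.7 V, confirming saturation.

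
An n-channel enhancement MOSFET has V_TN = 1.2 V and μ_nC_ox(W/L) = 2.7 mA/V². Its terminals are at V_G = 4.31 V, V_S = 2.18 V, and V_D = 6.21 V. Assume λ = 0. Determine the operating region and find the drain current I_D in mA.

Saturation; I_D = 1.17 mA

V_GS = V_G − V_S = 4.31 − 2.18 = 2.13 V; V_DS = V_D − V_S = 6.21 − 2.18 = 4.03 V.
V_ov = V_GS − V_TN = 2.13 − 1.2 = 0.93 V.
Since V_DS = 4.03 V ≥ V_ov = 0.93 V, the device is in saturation.
I_D = ½ k_n V_ov² = 0.5 × 2.7 × 0.93² = 1.17 mA.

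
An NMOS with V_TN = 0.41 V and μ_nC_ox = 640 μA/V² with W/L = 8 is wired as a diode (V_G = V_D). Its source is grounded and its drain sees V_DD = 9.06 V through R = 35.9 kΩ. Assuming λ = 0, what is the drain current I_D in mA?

With gate tied to drain, V_GS = V_DS ≥ V_GS − V_TN, so the device is in saturation.
k_n = μ_nC_ox · (W/L) = 5.12 mA/V².
KCL at the drain: ½ k_n (V_GS − V_TN)² = (V_DD − V_GS)/R.
Let x = V_GS − 0.41. Then 91.9 x² + x − 8.65 = 0, giving x = 0.301 V (positive root), so V_GS = 0.711 V.
I_D = (V_DD − V_GS)/R = (9.06 − 0.711) / 35.9 = 0.233 mA.

I_D = 0.233 mA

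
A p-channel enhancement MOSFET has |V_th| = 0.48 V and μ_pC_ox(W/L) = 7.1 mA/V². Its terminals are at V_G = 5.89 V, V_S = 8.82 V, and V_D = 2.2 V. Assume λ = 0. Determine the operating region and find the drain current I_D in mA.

Saturation; I_D = 21.3 mA

V_SG = V_S − V_G = 8.82 − 5.89 = 2.93 V; V_SD = V_S − V_D = 8.82 − 2.2 = 6.62 V.
V_ov = V_SG − |V_th| = 2.93 − 0.48 = 2.45 V.
Since V_SD = 6.62 V ≥ V_ov = 2.45 V, the device is in saturation.
I_D = ½ k_p V_ov² = 0.5 × 7.1 × 2.45² = 21.3 mA.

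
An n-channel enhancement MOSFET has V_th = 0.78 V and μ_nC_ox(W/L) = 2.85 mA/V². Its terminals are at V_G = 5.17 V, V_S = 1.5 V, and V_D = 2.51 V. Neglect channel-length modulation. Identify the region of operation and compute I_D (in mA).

V_GS = V_G − V_S = 5.17 − 1.5 = 3.67 V; V_DS = V_D − V_S = 2.51 − 1.5 = 1.01 V.
V_ov = V_GS − V_th = 3.67 − 0.78 = 2.89 V.
Since V_DS = 1.01 V < V_ov = 2.89 V, the device is in the triode region.
I_D = k_n [V_ov · V_DS − ½ V_DS²] = 2.85 × [2.89 × 1.01 − 0.5 × 1.01²] = 6.87 mA.

Triode; I_D = 6.87 mA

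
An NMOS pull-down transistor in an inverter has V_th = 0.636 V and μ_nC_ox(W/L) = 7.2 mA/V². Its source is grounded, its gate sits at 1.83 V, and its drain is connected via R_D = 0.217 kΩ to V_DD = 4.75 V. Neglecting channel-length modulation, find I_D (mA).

I_D = 5.13 mA

V_GS = V_G = 1.83 V, so V_ov = 1.83 − 0.636 = 1.19 V.
Assume saturation: I_D = ½ k_n V_ov² = 0.5 × 7.2 × 1.19² = 5.13 mA, giving V_DS = V_DD − I_D R_D = 4.75 − 5.13 × 0.217 = 3.64 V.
V_DS = 3.64 V ≥ V_ov = 1.19 V, confirming saturation.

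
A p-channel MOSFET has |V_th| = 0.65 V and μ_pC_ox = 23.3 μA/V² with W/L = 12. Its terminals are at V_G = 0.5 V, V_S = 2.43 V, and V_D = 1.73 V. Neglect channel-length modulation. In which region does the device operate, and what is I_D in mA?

V_SG = V_S − V_G = 2.43 − 0.5 = 1.93 V; V_SD = V_S − V_D = 2.43 − 1.73 = 0.7 V.
k_p = μ_pC_ox · (W/L) = 0.2796 mA/V².
V_ov = V_SG − |V_th| = 1.93 − 0.65 = 1.28 V.
Since V_SD = 0.7 V < V_ov = 1.28 V, the device is in the triode region.
I_D = k_p [V_ov · V_SD − ½ V_SD²] = 0.2796 × [1.28 × 0.7 − 0.5 × 0.7²] = 0.182 mA.

Triode; I_D = 0.182 mA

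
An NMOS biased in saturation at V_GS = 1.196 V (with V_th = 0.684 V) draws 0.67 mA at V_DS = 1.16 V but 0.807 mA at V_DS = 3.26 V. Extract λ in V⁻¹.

λ = 0.110 V⁻¹

With V_GS fixed, I_D ∝ (1 + λ V_DS) in saturation, so I_D2/I_D1 = (1 + λ V_DS2)/(1 + λ V_DS1).
0.807/0.67 = 1.204 = (1 + 3.26 λ)/(1 + 1.16 λ).
Solving: λ (I_D1 V_DS2 − I_D2 V_DS1) = I_D2 − I_D1, so λ = (0.807 − 0.67) / (0.67 × 3.26 − 0.807 × 1.16) = 0.137 / 1.25 = 0.11 V⁻¹.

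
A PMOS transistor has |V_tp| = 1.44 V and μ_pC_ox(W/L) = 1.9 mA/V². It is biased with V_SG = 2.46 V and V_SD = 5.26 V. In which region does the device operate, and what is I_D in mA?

Saturation; I_D = 0.988 mA

V_ov = V_SG − |V_tp| = 2.46 − 1.44 = 1.02 V.
Since V_SD = 5.26 V ≥ V_ov = 1.02 V, the device is in saturation.
I_D = ½ k_p V_ov² = 0.5 × 1.9 × 1.02² = 0.988 mA.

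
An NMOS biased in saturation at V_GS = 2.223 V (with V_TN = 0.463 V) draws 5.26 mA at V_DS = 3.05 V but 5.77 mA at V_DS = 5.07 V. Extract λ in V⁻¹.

With V_GS fixed, I_D ∝ (1 + λ V_DS) in saturation, so I_D2/I_D1 = (1 + λ V_DS2)/(1 + λ V_DS1).
5.77/5.26 = 1.097 = (1 + 5.07 λ)/(1 + 3.05 λ).
Solving: λ (I_D1 V_DS2 − I_D2 V_DS1) = I_D2 − I_D1, so λ = (5.77 − 5.26) / (5.26 × 5.07 − 5.77 × 3.05) = 0.51 / 9.07 = 0.0562 V⁻¹.

λ = 0.0562 V⁻¹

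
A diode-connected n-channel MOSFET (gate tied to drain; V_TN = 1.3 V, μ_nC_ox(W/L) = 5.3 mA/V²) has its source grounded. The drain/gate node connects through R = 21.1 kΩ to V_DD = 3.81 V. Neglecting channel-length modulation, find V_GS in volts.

V_GS = 1.50 V

With gate tied to drain, V_GS = V_DS ≥ V_GS − V_TN, so the device is in saturation.
KCL at the drain: ½ k_n (V_GS − V_TN)² = (V_DD − V_GS)/R.
Let x = V_GS − 1.3. Then 55.9 x² + x − 2.51 = 0, giving x = 0.203 V (positive root), so V_GS = 1.5 V.
I_D = (V_DD − V_GS)/R = (3.81 − 1.5) / 21.1 = 0.109 mA.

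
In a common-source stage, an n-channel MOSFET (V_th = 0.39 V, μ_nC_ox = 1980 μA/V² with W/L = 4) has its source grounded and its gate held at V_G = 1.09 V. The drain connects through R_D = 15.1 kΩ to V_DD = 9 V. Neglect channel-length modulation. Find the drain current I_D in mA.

I_D = 0.588 mA

V_GS = V_G = 1.09 V, so V_ov = 1.09 − 0.39 = 0.7 V.
k_n = μ_nC_ox · (W/L) = 7.92 mA/V².
Assume saturation: I_D = ½ k_n V_ov² = 0.5 × 7.92 × 0.7² = 1.94 mA, giving V_DS = V_DD − I_D R_D = 9 − 1.94 × 15.1 = -20.3 V.
But -20.3 V < V_ov = 0.7 V, so the device is actually in triode.
In triode I_D = k_n[V_ov V_DS − ½ V_DS²] and I_D = (V_DD − V_DS)/R_D. Equating: 59.8 V_DS² − 84.71 V_DS + 9 = 0, giving V_DS = 0.116 V (the root below V_ov).
I_D = (9 − 0.116) / 15.1 = 0.588 mA.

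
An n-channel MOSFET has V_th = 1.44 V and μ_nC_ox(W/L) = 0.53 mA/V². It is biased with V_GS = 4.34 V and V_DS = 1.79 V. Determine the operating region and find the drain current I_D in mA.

V_ov = V_GS − V_th = 4.34 − 1.44 = 2.9 V.
Since V_DS = 1.79 V < V_ov = 2.9 V, the device is in the triode region.
I_D = k_n [V_ov · V_DS − ½ V_DS²] = 0.53 × [2.9 × 1.79 − 0.5 × 1.79²] = 1.9 mA.

Triode; I_D = 1.90 mA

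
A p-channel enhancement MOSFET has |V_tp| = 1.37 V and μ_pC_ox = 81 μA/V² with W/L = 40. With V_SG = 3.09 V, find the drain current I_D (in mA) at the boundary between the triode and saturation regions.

I_D = 4.79 mA

At the boundary V_SD = V_ov = V_SG − |V_tp| = 3.09 − 1.37 = 1.72 V.
k_p = μ_pC_ox · (W/L) = 3.24 mA/V².
I_D = ½ k_p V_ov² = 0.5 × 3.24 × 1.72² = 4.79 mA.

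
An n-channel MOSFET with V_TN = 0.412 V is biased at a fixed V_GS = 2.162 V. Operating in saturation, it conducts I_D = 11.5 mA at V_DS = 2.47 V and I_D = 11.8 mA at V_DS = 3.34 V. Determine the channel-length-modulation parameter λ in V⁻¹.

λ = 0.0324 V⁻¹

With V_GS fixed, I_D ∝ (1 + λ V_DS) in saturation, so I_D2/I_D1 = (1 + λ V_DS2)/(1 + λ V_DS1).
11.8/11.5 = 1.026 = (1 + 3.34 λ)/(1 + 2.47 λ).
Solving: λ (I_D1 V_DS2 − I_D2 V_DS1) = I_D2 − I_D1, so λ = (11.8 − 11.5) / (11.5 × 3.34 − 11.8 × 2.47) = 0.3 / 9.26 = 0.0324 V⁻¹.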